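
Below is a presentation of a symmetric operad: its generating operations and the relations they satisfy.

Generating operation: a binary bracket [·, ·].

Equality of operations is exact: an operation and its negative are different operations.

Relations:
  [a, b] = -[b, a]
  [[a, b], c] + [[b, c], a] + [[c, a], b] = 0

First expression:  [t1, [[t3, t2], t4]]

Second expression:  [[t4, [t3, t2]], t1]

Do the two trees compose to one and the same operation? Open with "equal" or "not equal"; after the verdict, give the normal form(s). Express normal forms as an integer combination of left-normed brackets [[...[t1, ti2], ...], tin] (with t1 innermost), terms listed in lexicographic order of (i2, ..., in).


equal; the common form is -[[[t1, t2], t3], t4] + [[[t1, t3], t2], t4] + [[[t1, t4], t2], t3] - [[[t1, t4], t3], t2]

In normal form, the first expression is -[[[t1, t2], t3], t4] + [[[t1, t3], t2], t4] + [[[t1, t4], t2], t3] - [[[t1, t4], t3], t2]
In normal form, the second expression is -[[[t1, t2], t3], t4] + [[[t1, t3], t2], t4] + [[[t1, t4], t2], t3] - [[[t1, t4], t3], t2]
Same normal form: equal.


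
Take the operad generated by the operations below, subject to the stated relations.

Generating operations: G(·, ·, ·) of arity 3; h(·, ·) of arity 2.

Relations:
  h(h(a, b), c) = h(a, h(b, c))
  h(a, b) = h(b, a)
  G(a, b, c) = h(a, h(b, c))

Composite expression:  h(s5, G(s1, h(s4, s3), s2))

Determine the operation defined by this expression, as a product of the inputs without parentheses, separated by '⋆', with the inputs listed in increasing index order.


s1 ⋆ s2 ⋆ s3 ⋆ s4 ⋆ s5

Any arrangement under h is one operation, so sort the s-inputs.
h(s4, s3) linearizes to s4 ⋆ s3
G(s1, h(s4, s3), s2) linearizes to s1 ⋆ s4 ⋆ s3 ⋆ s2
h(s5, G(s1, h(s4, s3), s2)) linearizes to s5 ⋆ s1 ⋆ s4 ⋆ s3 ⋆ s2
sorting the factors by input index: s1 ⋆ s2 ⋆ s3 ⋆ s4 ⋆ s5


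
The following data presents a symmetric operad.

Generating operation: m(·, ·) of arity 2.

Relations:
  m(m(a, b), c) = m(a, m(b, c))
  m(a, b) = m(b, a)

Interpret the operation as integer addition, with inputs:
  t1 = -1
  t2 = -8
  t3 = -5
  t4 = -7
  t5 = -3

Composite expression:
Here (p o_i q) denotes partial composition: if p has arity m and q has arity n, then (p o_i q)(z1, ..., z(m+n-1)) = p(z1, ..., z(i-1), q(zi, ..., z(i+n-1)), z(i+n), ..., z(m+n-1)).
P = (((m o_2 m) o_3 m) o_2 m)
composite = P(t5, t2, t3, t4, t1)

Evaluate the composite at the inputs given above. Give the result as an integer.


-24

m(t2, t3) = -13
m(t4, t1) = -8
m(m(t2, t3), m(t4, t1)) = -21
m(t5, m(m(t2, t3), m(t4, t1))) = -24


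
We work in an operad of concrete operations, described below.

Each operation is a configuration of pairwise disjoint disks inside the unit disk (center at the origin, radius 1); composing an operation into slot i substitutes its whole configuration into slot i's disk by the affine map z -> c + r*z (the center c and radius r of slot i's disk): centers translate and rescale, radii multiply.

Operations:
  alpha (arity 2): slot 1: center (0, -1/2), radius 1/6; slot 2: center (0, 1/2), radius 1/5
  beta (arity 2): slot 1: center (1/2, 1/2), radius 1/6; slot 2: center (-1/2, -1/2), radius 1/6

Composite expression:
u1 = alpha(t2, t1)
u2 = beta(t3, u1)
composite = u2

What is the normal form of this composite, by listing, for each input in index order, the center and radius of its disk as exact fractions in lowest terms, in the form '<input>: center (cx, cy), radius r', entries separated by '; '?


t1: center (-1/2, -5/12), radius 1/30; t2: center (-1/2, -7/12), radius 1/36; t3: center (1/2, 1/2), radius 1/6

Affine substitution under beta: radii multiply and t-centers shift.
t3 passes through 1 substitution, ending at center (1/2, 1/2), radius 1/6
t2 passes through 2 substitutions, ending at center (-1/2, -7/12), radius 1/36
t1 passes through 2 substitutions, ending at center (-1/2, -5/12), radius 1/30


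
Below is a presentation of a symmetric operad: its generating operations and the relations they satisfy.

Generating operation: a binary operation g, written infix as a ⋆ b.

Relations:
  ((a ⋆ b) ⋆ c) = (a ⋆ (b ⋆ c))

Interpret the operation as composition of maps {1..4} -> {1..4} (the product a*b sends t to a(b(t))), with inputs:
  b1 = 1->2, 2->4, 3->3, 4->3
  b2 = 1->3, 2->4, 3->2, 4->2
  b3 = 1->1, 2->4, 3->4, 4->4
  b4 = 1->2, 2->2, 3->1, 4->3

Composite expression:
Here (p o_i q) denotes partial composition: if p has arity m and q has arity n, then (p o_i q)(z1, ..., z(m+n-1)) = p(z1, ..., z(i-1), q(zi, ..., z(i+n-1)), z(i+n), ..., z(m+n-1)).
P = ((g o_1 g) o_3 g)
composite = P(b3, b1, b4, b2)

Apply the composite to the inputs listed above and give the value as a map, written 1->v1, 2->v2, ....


1->4, 2->4, 3->4, 4->4

(b3 ⋆ b1) = 1->4, 2->4, 3->4, 4->4
(b4 ⋆ b2) = 1->1, 2->3, 3->2, 4->2
((b3 ⋆ b1) ⋆ (b4 ⋆ b2)) = 1->4, 2->4, 3->4, 4->4


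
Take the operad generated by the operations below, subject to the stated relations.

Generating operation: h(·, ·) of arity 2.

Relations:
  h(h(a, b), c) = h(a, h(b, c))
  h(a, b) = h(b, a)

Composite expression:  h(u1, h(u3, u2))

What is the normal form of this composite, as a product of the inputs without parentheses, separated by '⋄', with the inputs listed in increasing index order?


u1 ⋄ u2 ⋄ u3

Any arrangement under h is one operation, so sort the u-inputs.
h(u3, u2) linearizes to u3 ⋄ u2
h(u1, h(u3, u2)) linearizes to u1 ⋄ u3 ⋄ u2
rearranged into index order: u1 ⋄ u2 ⋄ u3


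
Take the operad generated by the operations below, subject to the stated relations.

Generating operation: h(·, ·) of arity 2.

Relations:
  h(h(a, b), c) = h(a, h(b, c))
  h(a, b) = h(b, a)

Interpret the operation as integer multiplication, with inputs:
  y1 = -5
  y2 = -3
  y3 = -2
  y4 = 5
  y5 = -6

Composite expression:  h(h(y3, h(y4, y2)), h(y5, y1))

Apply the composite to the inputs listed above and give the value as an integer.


900

h(y4, y2) = -15
h(y3, h(y4, y2)) = 30
h(y5, y1) = 30
h(h(y3, h(y4, y2)), h(y5, y1)) = 900


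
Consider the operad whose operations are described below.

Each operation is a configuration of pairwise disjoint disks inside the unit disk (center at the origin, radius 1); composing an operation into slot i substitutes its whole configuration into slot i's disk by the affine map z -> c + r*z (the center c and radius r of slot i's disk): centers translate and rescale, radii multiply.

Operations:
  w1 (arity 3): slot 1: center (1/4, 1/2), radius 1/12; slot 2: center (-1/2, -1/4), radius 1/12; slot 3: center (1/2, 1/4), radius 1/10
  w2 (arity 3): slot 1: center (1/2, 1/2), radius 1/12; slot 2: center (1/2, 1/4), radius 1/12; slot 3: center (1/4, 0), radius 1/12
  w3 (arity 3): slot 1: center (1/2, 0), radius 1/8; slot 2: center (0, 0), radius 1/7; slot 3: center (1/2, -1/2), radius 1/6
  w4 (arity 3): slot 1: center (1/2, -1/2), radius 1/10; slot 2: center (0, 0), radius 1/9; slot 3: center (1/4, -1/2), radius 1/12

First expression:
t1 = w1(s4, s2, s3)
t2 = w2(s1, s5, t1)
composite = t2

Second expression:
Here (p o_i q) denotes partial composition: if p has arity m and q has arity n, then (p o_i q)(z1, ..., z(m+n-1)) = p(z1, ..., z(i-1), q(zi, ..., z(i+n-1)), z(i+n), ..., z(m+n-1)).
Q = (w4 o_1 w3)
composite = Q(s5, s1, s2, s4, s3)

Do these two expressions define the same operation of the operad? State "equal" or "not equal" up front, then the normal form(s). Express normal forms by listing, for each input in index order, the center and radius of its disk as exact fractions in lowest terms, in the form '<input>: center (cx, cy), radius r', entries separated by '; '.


Normal form of the first expression: s1: center (1/2, 1/2), radius 1/12; s2: center (5/24, -1/48), radius 1/144; s3: center (7/24, 1/48), radius 1/120; s4: center (13/48, 1/24), radius 1/144; s5: center (1/2, 1/4), radius 1/12
Normal form of the second expression: s1: center (1/2, -1/2), radius 1/70; s2: center (11/20, -11/20), radius 1/60; s3: center (1/4, -1/2), radius 1/12; s4: center (0, 0), radius 1/9; s5: center (11/20, -1/2), radius 1/80
They disagree, so not equal.

not equal — first s1: center (1/2, 1/2), radius 1/12; s2: center (5/24, -1/48), radius 1/144; s3: center (7/24, 1/48), radius 1/120; s4: center (13/48, 1/24), radius 1/144; s5: center (1/2, 1/4), radius 1/12, second s1: center (1/2, -1/2), radius 1/70; s2: center (11/20, -11/20), radius 1/60; s3: center (1/4, -1/2), radius 1/12; s4: center (0, 0), radius 1/9; s5: center (11/20, -1/2), radius 1/80


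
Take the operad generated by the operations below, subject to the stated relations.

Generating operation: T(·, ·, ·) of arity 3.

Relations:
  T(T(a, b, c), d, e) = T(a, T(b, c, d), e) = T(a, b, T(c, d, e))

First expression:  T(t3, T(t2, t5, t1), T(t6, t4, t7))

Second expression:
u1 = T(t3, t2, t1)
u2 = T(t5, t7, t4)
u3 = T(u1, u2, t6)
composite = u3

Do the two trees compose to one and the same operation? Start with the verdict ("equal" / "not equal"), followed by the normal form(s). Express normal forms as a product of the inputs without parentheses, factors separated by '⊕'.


not equal; first: t3 ⊕ t2 ⊕ t5 ⊕ t1 ⊕ t6 ⊕ t4 ⊕ t7; second: t3 ⊕ t2 ⊕ t1 ⊕ t5 ⊕ t7 ⊕ t4 ⊕ t6

Normal form of the first expression: t3 ⊕ t2 ⊕ t5 ⊕ t1 ⊕ t6 ⊕ t4 ⊕ t7
Normal form of the second expression: t3 ⊕ t2 ⊕ t1 ⊕ t5 ⊕ t7 ⊕ t4 ⊕ t6
They disagree, so not equal.


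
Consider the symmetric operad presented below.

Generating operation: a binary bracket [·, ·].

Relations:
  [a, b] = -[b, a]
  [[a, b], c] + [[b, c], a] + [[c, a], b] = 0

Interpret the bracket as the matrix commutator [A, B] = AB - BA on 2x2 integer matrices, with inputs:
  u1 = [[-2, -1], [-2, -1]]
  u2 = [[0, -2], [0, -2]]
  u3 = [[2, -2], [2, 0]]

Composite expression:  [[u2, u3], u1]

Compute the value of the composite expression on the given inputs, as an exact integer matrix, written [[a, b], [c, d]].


[u2, u3] = [[-4, 0], [-4, 4]]
[[u2, u3], u1] = [[-4, 8], [-12, 4]]

[[-4, 8], [-12, 4]]


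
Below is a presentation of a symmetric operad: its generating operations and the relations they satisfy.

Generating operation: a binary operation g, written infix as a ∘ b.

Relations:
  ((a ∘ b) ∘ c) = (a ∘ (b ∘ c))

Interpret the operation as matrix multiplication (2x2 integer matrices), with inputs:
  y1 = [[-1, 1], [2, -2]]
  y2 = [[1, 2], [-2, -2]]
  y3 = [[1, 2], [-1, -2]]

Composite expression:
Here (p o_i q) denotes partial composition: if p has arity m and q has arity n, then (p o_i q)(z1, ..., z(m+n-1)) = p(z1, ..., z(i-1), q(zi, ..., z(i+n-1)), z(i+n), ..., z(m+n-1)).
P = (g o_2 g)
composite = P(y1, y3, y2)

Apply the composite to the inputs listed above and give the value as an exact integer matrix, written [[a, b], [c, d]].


(y3 ∘ y2) = [[-3, -2], [3, 2]]
(y1 ∘ (y3 ∘ y2)) = [[6, 4], [-12, -8]]

[[6, 4], [-12, -8]]


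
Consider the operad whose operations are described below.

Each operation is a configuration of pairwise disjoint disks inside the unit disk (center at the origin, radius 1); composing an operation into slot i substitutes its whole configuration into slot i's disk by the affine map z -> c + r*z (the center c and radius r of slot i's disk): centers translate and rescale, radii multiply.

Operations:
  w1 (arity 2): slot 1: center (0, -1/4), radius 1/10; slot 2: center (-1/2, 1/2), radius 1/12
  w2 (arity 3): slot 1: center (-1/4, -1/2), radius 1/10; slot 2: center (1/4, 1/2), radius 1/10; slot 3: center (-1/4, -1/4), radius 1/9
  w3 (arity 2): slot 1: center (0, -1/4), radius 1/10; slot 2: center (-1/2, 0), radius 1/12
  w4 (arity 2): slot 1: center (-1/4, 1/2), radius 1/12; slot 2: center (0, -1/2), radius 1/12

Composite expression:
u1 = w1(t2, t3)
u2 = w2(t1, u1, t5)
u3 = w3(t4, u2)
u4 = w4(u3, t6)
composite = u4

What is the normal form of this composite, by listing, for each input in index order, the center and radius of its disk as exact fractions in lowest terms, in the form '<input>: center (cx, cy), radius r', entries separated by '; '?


t1: center (-169/576, 143/288), radius 1/1440; t2: center (-167/576, 2899/5760), radius 1/14400; t3: center (-209/720, 1451/2880), radius 1/17280; t4: center (-1/4, 23/48), radius 1/120; t5: center (-169/576, 287/576), radius 1/1296; t6: center (0, -1/2), radius 1/12


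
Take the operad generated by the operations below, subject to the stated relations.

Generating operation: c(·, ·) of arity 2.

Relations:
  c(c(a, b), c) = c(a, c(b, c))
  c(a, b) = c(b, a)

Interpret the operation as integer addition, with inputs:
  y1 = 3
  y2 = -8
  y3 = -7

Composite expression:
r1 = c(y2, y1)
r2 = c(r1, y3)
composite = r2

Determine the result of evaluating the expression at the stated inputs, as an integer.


-12

c(y2, y1) = -5
c(c(y2, y1), y3) = -12


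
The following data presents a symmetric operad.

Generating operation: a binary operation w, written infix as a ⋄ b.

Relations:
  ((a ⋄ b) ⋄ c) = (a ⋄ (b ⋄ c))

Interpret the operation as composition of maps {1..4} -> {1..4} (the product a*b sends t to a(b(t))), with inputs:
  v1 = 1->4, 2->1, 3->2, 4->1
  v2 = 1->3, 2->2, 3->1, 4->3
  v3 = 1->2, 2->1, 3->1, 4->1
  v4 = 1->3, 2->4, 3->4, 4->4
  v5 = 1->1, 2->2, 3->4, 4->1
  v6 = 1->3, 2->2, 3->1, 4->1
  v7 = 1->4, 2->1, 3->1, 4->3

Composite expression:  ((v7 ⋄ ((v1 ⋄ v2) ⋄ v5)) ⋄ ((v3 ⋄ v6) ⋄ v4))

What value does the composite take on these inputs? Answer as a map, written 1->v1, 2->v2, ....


1->4, 2->4, 3->4, 4->4


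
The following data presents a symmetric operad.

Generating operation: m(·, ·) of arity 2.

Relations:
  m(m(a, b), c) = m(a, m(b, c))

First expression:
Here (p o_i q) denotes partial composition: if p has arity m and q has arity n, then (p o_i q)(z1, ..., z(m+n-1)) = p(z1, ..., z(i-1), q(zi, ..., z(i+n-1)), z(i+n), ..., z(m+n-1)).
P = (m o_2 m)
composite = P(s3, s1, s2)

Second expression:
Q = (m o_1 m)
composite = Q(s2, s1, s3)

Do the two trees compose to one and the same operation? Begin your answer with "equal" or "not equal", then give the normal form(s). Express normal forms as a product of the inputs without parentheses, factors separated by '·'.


In normal form, the first expression is s3 · s1 · s2
In normal form, the second expression is s2 · s1 · s3
They disagree, so not equal.

not equal; first: s3 · s1 · s2; second: s2 · s1 · s3


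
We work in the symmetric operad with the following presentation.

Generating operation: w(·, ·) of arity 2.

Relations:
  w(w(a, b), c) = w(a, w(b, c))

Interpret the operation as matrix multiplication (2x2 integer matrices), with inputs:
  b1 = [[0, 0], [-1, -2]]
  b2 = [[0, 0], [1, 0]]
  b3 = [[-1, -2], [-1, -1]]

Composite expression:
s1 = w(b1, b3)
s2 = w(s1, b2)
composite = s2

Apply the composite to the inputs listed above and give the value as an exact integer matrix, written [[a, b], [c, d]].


[[0, 0], [4, 0]]

w(b1, b3) = [[0, 0], [3, 4]]
w(w(b1, b3), b2) = [[0, 0], [4, 0]]


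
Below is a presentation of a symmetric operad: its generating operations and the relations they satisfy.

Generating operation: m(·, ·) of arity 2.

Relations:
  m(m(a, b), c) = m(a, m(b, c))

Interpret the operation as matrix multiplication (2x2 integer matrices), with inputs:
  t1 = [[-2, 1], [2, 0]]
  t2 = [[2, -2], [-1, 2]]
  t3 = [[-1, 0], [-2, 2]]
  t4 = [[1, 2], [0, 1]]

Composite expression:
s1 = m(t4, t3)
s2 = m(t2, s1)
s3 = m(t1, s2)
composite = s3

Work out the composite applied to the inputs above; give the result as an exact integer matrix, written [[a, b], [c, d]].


[[13, -8], [-12, 8]]

m(t4, t3) = [[-5, 4], [-2, 2]]
m(t2, m(t4, t3)) = [[-6, 4], [1, 0]]
m(t1, m(t2, m(t4, t3))) = [[13, -8], [-12, 8]]


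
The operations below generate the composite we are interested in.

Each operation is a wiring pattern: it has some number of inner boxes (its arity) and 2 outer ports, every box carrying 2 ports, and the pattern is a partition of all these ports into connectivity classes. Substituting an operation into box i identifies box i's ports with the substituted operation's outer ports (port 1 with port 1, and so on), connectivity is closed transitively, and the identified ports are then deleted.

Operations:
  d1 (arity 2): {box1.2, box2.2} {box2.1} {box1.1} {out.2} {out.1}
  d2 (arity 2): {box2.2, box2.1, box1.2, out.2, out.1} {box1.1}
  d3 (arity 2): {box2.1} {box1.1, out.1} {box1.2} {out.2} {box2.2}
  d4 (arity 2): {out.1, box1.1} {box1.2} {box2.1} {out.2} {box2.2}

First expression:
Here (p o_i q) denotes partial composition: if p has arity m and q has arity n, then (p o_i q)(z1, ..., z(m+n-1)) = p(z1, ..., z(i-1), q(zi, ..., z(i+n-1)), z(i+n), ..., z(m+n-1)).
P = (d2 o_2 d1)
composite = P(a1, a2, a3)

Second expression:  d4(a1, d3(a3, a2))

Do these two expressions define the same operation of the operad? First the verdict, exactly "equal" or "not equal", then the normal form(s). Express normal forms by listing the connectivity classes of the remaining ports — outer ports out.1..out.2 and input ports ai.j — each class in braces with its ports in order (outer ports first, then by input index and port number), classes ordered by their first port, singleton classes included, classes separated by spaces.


not equal; first: {out.1, out.2, a1.2} {a1.1} {a2.1} {a2.2, a3.2} {a3.1}; second: {out.1, a1.1} {out.2} {a1.2} {a2.1} {a2.2} {a3.1} {a3.2}

The first expression, normalized: {out.1, out.2, a1.2} {a1.1} {a2.1} {a2.2, a3.2} {a3.1}
The second expression, normalized: {out.1, a1.1} {out.2} {a1.2} {a2.1} {a2.2} {a3.1} {a3.2}
No match — not equal.


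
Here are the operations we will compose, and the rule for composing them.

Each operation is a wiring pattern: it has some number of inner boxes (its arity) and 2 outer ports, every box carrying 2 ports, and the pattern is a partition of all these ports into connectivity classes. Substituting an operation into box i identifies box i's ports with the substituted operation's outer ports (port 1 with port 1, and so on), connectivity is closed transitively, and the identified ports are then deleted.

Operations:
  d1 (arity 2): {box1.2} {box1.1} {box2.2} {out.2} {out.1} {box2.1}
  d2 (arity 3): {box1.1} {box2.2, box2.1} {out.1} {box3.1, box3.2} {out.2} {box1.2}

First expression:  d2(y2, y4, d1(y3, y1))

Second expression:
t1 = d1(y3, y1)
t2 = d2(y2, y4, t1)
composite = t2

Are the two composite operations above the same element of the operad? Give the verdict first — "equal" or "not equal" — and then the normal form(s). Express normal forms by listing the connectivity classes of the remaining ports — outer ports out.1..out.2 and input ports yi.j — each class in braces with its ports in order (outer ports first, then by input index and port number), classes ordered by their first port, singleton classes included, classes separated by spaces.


equal — both sides give {out.1} {out.2} {y1.1} {y1.2} {y2.1} {y2.2} {y3.1} {y3.2} {y4.1, y4.2}

The first expression, normalized: {out.1} {out.2} {y1.1} {y1.2} {y2.1} {y2.2} {y3.1} {y3.2} {y4.1, y4.2}
The second expression, normalized: {out.1} {out.2} {y1.1} {y1.2} {y2.1} {y2.2} {y3.1} {y3.2} {y4.1, y4.2}
The normal forms match — equal.


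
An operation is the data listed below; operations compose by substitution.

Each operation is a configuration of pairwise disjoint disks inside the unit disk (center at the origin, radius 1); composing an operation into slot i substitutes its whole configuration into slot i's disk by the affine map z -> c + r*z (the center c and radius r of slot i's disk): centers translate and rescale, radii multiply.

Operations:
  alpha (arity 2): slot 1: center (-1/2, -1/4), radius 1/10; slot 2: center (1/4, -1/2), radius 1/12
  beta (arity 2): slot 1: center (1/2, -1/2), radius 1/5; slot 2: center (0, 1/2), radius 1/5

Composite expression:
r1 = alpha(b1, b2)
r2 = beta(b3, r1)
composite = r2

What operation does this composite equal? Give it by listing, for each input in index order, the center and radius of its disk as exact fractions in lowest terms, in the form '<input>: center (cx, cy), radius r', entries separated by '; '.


b1: center (-1/10, 9/20), radius 1/50; b2: center (1/20, 2/5), radius 1/60; b3: center (1/2, -1/2), radius 1/5

Each b-disk chains the slot maps above it in beta; radii multiply.
tracing b3 down its 1-map path: center (1/2, -1/2), radius 1/5
tracing b1 down its 2-map path: center (-1/10, 9/20), radius 1/50
tracing b2 down its 2-map path: center (1/20, 2/5), radius 1/60


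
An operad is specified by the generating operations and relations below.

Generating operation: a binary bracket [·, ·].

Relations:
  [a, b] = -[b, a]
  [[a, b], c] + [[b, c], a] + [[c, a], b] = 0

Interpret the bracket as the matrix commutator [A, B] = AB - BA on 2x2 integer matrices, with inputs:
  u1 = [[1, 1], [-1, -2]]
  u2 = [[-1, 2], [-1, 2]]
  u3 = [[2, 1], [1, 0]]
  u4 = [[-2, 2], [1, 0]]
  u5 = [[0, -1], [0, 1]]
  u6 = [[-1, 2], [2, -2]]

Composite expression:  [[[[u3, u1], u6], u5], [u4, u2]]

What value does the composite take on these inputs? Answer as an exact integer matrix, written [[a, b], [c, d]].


[[-59, 188], [234, 59]]

[u3, u1] = [[-2, -1], [5, 2]]
[[u3, u1], u6] = [[-12, -7], [13, 12]]
[[[u3, u1], u6], u5] = [[13, 17], [-13, -13]]
[u4, u2] = [[-4, 2], [-5, 4]]
[[[[u3, u1], u6], u5], [u4, u2]] = [[-59, 188], [234, 59]]


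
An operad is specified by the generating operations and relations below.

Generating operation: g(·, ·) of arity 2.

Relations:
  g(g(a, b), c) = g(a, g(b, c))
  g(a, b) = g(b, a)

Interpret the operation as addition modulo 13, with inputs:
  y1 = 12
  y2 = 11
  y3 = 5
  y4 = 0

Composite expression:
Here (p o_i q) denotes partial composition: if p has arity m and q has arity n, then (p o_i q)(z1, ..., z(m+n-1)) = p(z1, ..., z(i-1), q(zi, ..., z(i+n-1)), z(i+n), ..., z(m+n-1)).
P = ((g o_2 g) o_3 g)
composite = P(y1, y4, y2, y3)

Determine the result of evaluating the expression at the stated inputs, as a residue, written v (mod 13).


2 (mod 13)

g(y2, y3) = 3
g(y4, g(y2, y3)) = 3
g(y1, g(y4, g(y2, y3))) = 2


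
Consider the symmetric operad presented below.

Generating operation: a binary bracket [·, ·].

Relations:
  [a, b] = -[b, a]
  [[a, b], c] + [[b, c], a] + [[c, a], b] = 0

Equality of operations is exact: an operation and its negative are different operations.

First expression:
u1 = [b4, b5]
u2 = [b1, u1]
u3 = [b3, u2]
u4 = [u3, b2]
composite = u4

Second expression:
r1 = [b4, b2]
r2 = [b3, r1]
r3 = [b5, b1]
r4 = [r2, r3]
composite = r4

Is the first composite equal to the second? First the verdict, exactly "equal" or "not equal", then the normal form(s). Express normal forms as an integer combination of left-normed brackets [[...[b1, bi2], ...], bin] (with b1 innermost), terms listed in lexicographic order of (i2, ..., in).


not equal; the first gives -[[[[b1, b4], b5], b3], b2] + [[[[b1, b5], b4], b3], b2] and the second [[[[b1, b5], b2], b4], b3] - [[[[b1, b5], b3], b2], b4] + [[[[b1, b5], b3], b4], b2] - [[[[b1, b5], b4], b2], b3]

In normal form, the first expression is -[[[[b1, b4], b5], b3], b2] + [[[[b1, b5], b4], b3], b2]
In normal form, the second expression is [[[[b1, b5], b2], b4], b3] - [[[[b1, b5], b3], b2], b4] + [[[[b1, b5], b3], b4], b2] - [[[[b1, b5], b4], b2], b3]
The forms do not match — not equal.


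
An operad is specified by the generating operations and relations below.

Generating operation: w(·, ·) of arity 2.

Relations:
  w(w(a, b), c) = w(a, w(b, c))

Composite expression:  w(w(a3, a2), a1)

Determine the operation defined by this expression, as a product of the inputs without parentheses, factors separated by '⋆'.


Associativity of w dissolves the nesting; only the a-input order survives.
w(a3, a2) reduces to a3 ⋆ a2
w(w(a3, a2), a1) reduces to a3 ⋆ a2 ⋆ a1

a3 ⋆ a2 ⋆ a1


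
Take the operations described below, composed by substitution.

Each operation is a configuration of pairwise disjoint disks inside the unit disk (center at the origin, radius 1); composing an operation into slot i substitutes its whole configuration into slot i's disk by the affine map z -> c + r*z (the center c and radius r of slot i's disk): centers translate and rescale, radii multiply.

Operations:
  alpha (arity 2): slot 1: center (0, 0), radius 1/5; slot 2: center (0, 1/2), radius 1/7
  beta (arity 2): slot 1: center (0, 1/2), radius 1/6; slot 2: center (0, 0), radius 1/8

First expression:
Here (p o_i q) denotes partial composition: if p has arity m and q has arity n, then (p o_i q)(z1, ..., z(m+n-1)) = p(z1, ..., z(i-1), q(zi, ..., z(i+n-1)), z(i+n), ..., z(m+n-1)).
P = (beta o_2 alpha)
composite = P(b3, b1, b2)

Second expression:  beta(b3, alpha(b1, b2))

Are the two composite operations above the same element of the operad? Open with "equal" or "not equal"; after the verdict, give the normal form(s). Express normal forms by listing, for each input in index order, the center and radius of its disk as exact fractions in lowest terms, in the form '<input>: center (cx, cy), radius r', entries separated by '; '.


Normal form of the first expression: b1: center (0, 0), radius 1/40; b2: center (0, 1/16), radius 1/56; b3: center (0, 1/2), radius 1/6
Normal form of the second expression: b1: center (0, 0), radius 1/40; b2: center (0, 1/16), radius 1/56; b3: center (0, 1/2), radius 1/6
The forms coincide; equal.

equal; both compose to b1: center (0, 0), radius 1/40; b2: center (0, 1/16), radius 1/56; b3: center (0, 1/2), radius 1/6


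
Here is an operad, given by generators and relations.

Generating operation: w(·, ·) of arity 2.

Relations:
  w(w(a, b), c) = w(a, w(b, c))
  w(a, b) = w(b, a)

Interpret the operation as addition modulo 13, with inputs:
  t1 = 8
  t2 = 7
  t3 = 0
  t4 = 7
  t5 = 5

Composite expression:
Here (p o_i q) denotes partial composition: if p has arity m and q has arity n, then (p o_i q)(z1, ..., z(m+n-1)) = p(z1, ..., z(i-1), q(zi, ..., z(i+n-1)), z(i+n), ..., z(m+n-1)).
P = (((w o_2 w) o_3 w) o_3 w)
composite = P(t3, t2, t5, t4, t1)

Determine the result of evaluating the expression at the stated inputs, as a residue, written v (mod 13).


w(t5, t4) = 12
w(w(t5, t4), t1) = 7
w(t2, w(w(t5, t4), t1)) = 1
w(t3, w(t2, w(w(t5, t4), t1))) = 1

1 (mod 13)


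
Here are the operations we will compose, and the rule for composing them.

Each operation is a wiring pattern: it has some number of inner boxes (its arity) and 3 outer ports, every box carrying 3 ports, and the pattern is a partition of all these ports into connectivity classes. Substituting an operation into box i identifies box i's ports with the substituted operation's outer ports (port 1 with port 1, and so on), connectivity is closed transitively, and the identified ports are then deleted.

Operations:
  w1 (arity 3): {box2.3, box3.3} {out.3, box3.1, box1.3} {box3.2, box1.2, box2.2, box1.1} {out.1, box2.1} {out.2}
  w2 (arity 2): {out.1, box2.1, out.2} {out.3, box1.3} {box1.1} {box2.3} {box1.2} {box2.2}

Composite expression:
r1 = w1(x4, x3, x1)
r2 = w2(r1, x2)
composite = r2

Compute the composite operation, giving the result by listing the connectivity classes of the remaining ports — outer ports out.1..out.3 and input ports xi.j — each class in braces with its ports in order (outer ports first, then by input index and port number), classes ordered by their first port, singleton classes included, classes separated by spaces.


Two ports join when wires chain via w2-identified ports.
through w1, on inputs (x4, x3, x1): {out.1, x3.1} {out.2} {out.3, x1.1, x4.3} {x1.2, x3.2, x4.1, x4.2} {x1.3, x3.3} (out.j = stage outer ports)
through w2, on inputs (x4, x3, x1, x2): {out.1, out.2, x2.1} {out.3, x1.1, x4.3} {x1.2, x3.2, x4.1, x4.2} {x1.3, x3.3} {x2.2} {x2.3} {x3.1} (out.j = stage outer ports)

{out.1, out.2, x2.1} {out.3, x1.1, x4.3} {x1.2, x3.2, x4.1, x4.2} {x1.3, x3.3} {x2.2} {x2.3} {x3.1}


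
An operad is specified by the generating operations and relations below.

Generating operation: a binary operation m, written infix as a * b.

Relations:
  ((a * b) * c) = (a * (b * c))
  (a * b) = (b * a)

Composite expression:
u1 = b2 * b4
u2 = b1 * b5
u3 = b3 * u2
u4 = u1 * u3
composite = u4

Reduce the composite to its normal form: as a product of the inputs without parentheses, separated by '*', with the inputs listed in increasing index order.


b1 * b2 * b3 * b4 * b5


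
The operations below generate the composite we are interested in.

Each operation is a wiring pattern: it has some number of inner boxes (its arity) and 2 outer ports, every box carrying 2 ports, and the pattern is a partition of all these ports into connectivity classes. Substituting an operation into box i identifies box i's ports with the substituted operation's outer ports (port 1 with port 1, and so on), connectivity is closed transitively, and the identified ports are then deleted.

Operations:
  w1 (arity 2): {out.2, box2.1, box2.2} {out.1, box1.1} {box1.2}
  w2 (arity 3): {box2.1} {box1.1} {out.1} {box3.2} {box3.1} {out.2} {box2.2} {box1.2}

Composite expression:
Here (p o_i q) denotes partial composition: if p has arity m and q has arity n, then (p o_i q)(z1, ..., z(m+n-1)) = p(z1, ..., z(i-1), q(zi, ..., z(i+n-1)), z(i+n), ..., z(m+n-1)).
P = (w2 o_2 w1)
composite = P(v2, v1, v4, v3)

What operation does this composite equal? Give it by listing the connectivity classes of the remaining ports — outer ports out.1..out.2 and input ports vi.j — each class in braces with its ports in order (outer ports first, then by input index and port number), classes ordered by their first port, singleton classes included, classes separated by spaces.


{out.1} {out.2} {v1.1} {v1.2} {v2.1} {v2.2} {v3.1} {v3.2} {v4.1, v4.2}

Connectivity passes through glued w2-boundaries; trace each wire chain.
after w1, the pattern on (v1, v4) reads {out.1, v1.1} {out.2, v4.1, v4.2} {v1.2} (out.j = its outer ports)
after w2, the pattern on (v2, v1, v4, v3) reads {out.1} {out.2} {v1.1} {v1.2} {v2.1} {v2.2} {v3.1} {v3.2} {v4.1, v4.2} (out.j = its outer ports)


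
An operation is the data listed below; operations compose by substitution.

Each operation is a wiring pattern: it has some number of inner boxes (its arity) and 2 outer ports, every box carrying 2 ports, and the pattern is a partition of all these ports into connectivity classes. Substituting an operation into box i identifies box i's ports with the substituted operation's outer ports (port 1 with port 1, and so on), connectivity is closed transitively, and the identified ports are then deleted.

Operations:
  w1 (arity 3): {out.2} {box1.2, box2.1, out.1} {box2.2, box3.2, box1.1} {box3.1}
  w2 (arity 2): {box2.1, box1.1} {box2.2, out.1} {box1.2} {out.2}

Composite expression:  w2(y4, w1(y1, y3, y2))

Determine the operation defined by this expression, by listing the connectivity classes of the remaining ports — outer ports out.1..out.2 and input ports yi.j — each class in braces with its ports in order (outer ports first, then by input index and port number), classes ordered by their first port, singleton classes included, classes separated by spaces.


{out.1} {out.2} {y1.1, y2.2, y3.2} {y1.2, y3.1, y4.1} {y2.1} {y4.2}

Connectivity passes through glued w2-boundaries; trace each wire chain.
w1 over (y1, y3, y2) gives {out.1, y1.2, y3.1} {out.2} {y1.1, y2.2, y3.2} {y2.1}, out.j being that stage's outer ports
w2 over (y4, y1, y3, y2) gives {out.1} {out.2} {y1.1, y2.2, y3.2} {y1.2, y3.1, y4.1} {y2.1} {y4.2}, out.j being that stage's outer ports


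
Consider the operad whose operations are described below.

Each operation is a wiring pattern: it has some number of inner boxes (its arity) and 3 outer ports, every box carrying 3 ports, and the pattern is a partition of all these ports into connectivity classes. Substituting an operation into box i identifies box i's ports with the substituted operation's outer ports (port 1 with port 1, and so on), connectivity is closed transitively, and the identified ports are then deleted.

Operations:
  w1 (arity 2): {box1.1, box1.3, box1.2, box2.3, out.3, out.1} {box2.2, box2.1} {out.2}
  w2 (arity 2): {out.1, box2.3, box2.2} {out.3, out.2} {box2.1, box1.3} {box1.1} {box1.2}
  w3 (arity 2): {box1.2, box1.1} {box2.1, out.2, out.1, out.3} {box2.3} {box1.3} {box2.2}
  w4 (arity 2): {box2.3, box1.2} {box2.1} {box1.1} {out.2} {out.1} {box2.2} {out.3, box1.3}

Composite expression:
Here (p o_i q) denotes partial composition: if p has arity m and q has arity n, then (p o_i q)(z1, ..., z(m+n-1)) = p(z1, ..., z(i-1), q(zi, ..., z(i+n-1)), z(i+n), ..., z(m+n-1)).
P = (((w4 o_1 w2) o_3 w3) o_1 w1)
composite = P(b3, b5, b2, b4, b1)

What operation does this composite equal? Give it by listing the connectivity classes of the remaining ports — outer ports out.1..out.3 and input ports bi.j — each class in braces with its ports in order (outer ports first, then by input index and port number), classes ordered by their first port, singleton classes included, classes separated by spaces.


{out.1} {out.2} {out.3, b1.1} {b1.2} {b1.3} {b2.1, b3.1, b3.2, b3.3, b5.3} {b2.2, b2.3} {b4.1, b4.2} {b4.3} {b5.1, b5.2}

Connectivity passes through glued w4-boundaries; trace each wire chain.
w1 over (b3, b5) gives {out.1, out.3, b3.1, b3.2, b3.3, b5.3} {out.2} {b5.1, b5.2}, out.j being that stage's outer ports
w2 over (b3, b5, b2) gives {out.1, b2.2, b2.3} {out.2, out.3} {b2.1, b3.1, b3.2, b3.3, b5.3} {b5.1, b5.2}, out.j being that stage's outer ports
w3 over (b4, b1) gives {out.1, out.2, out.3, b1.1} {b1.2} {b1.3} {b4.1, b4.2} {b4.3}, out.j being that stage's outer ports
w4 over (b3, b5, b2, b4, b1) gives {out.1} {out.2} {out.3, b1.1} {b1.2} {b1.3} {b2.1, b3.1, b3.2, b3.3, b5.3} {b2.2, b2.3} {b4.1, b4.2} {b4.3} {b5.1, b5.2}, out.j being that stage's outer ports


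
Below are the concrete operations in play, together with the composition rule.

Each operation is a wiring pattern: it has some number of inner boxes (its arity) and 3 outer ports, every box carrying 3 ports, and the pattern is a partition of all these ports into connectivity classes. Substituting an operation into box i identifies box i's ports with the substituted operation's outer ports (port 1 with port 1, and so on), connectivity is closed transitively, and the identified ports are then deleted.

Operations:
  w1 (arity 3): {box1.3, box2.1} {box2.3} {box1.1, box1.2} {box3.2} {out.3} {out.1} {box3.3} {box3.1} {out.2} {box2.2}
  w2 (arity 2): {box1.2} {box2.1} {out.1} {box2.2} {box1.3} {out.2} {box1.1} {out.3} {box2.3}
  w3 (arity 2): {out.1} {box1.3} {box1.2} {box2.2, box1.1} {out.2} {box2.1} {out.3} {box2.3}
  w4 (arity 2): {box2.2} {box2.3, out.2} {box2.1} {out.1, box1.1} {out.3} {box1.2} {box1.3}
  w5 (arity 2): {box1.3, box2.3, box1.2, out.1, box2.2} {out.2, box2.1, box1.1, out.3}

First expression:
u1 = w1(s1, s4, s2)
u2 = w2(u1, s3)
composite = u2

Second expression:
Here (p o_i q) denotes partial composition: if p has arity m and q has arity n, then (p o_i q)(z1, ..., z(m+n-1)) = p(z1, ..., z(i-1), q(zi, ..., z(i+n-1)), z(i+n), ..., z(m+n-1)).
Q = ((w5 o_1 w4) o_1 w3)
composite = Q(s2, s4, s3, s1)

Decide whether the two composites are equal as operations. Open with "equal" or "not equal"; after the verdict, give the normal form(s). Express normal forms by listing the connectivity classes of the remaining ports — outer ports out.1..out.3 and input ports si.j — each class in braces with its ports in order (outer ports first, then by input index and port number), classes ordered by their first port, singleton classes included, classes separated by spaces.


Normal form of the first expression: {out.1} {out.2} {out.3} {s1.1, s1.2} {s1.3, s4.1} {s2.1} {s2.2} {s2.3} {s3.1} {s3.2} {s3.3} {s4.2} {s4.3}
Normal form of the second expression: {out.1, s1.2, s1.3, s3.3} {out.2, out.3, s1.1} {s2.1, s4.2} {s2.2} {s2.3} {s3.1} {s3.2} {s4.1} {s4.3}
Different reductions; not equal.

not equal: they reduce to {out.1} {out.2} {out.3} {s1.1, s1.2} {s1.3, s4.1} {s2.1} {s2.2} {s2.3} {s3.1} {s3.2} {s3.3} {s4.2} {s4.3} and {out.1, s1.2, s1.3, s3.3} {out.2, out.3, s1.1} {s2.1, s4.2} {s2.2} {s2.3} {s3.1} {s3.2} {s4.1} {s4.3}


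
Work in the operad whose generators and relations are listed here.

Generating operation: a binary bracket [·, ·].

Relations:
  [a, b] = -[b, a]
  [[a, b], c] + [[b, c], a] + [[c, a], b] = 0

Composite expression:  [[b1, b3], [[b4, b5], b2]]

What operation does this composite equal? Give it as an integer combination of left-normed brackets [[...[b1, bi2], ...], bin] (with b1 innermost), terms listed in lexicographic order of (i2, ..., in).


-[[[[b1, b3], b2], b4], b5] + [[[[b1, b3], b2], b5], b4] + [[[[b1, b3], b4], b5], b2] - [[[[b1, b3], b5], b4], b2]

Antisymmetry and Jacobi reduce to b1-anchored left-normed brackets.
Composite bracket: [[b1, b3], [[b4, b5], b2]]
Full expansion: 16 signed words from ab - ba (2^4 = 16).
Only words starting with b1 matter:
  sign of b1b3b2b4b5 is -1, so it contributes -[[[[b1, b3], b2], b4], b5]
  sign of b1b3b2b5b4 is +1, so it contributes +[[[[b1, b3], b2], b5], b4]
  sign of b1b3b4b5b2 is +1, so it contributes +[[[[b1, b3], b4], b5], b2]
  sign of b1b3b5b4b2 is -1, so it contributes -[[[[b1, b3], b5], b4], b2]


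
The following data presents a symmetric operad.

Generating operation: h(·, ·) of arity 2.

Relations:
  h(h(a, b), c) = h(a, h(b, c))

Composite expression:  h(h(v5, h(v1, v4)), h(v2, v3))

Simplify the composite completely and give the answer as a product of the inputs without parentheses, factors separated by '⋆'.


v5 ⋆ v1 ⋆ v4 ⋆ v2 ⋆ v3

Associativity of h dissolves the nesting; only the v-input order survives.
h(v1, v4) spells out as v1 ⋆ v4
h(v5, h(v1, v4)) spells out as v5 ⋆ v1 ⋆ v4
h(v2, v3) spells out as v2 ⋆ v3
h(h(v5, h(v1, v4)), h(v2, v3)) spells out as v5 ⋆ v1 ⋆ v4 ⋆ v2 ⋆ v3


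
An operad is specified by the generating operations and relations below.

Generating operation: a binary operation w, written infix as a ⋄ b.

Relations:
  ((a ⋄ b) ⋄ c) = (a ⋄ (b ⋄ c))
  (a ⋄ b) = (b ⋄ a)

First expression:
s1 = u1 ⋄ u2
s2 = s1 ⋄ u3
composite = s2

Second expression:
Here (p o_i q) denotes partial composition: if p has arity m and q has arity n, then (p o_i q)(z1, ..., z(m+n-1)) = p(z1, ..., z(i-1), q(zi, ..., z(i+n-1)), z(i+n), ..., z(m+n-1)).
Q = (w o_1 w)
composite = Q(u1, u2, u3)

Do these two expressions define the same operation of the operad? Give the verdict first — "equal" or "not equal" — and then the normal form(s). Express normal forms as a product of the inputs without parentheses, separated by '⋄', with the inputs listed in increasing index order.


equal: each reduces to u1 ⋄ u2 ⋄ u3

Reducing the first expression gives u1 ⋄ u2 ⋄ u3
Reducing the second expression gives u1 ⋄ u2 ⋄ u3
The forms coincide; equal.


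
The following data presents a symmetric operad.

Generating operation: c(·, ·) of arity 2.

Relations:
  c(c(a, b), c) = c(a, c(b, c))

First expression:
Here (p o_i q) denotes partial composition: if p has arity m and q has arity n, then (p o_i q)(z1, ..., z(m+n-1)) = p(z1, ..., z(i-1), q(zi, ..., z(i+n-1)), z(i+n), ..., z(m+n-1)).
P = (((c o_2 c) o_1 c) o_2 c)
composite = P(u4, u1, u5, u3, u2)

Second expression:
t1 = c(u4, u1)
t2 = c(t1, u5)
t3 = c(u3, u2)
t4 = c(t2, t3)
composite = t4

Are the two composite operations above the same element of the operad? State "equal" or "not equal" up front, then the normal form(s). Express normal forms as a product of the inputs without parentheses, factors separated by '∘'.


equal; the common form is u4 ∘ u1 ∘ u5 ∘ u3 ∘ u2

The first composite normalizes to u4 ∘ u1 ∘ u5 ∘ u3 ∘ u2
The second composite normalizes to u4 ∘ u1 ∘ u5 ∘ u3 ∘ u2
The forms coincide; equal.


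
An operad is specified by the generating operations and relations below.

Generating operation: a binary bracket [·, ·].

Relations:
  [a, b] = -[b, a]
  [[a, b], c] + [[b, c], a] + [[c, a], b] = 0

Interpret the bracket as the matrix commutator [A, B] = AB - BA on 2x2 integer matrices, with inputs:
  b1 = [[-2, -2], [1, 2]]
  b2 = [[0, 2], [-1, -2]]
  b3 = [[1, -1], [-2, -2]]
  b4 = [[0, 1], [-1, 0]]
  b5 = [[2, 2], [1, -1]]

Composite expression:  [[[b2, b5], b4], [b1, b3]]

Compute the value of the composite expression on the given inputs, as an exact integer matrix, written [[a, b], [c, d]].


[[-120, 60], [150, 120]]

[b2, b5] = [[4, -2], [-5, -4]]
[[b2, b5], b4] = [[7, 8], [8, -7]]
[b1, b3] = [[5, 10], [-5, -5]]
[[[b2, b5], b4], [b1, b3]] = [[-120, 60], [150, 120]]
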